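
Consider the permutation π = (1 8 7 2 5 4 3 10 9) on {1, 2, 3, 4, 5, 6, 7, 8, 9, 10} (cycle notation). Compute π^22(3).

3 lies in the 9-cycle (1 8 7 2 5 4 3 10 9).
Powers repeat with period 9 on this cycle, and 22 mod 9 = 4, so π^22(3) = π^4(3).
Stepping 4 places around the cycle: 3 → 10 → 9 → 1 → 8.

8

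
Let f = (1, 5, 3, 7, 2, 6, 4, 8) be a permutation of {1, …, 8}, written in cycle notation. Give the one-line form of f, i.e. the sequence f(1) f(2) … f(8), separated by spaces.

Reading each image from the cycles: 1↦5, 2↦6, 3↦7, 4↦8, 5↦3, 6↦4, 7↦2, 8↦1.
So the one-line form is 5 6 7 8 3 4 2 1.

5 6 7 8 3 4 2 1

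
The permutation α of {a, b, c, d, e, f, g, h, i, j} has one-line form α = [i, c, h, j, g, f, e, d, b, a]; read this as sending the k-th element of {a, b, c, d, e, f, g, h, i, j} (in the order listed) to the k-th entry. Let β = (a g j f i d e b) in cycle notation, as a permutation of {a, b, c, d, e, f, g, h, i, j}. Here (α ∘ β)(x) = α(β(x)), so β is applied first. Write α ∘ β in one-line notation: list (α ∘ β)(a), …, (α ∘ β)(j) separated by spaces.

For each element, apply β then α: a → g → e; b → a → i; c → c → h; d → e → g; e → b → c; f → i → b; g → j → a; h → h → d; i → d → j; j → f → f.
So α ∘ β in one-line form is e i h g c b a d j f.

e i h g c b a d j f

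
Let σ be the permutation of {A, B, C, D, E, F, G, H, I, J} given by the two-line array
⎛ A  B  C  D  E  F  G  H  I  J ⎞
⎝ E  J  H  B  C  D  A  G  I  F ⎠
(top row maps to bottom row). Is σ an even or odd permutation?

In disjoint-cycle form the cycle lengths are 5, 4, 1.
A cycle of length ℓ contributes ℓ−1 transpositions, so σ is a product of 4 + 3 = 7 transpositions — odd.

odd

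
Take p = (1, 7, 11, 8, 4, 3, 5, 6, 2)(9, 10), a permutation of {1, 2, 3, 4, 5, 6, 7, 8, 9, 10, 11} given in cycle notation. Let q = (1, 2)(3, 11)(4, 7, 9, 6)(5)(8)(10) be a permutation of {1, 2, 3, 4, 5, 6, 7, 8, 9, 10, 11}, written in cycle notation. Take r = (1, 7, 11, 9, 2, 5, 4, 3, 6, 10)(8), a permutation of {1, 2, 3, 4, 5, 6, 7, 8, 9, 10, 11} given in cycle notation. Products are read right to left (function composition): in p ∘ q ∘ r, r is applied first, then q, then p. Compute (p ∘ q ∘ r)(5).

11

Chase 5: r(5) = 4; q(4) = 7; p(7) = 11. Hence (p ∘ q ∘ r)(5) = 11.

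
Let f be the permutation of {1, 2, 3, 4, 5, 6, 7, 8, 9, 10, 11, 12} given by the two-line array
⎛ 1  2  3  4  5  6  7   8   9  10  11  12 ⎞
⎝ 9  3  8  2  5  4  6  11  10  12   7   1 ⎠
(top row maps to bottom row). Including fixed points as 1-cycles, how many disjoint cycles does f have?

3

The cycle decomposition is (1 9 10 12)(2 3 8 11 7 6 4)(5), which has 3 cycles (counting 1-cycles).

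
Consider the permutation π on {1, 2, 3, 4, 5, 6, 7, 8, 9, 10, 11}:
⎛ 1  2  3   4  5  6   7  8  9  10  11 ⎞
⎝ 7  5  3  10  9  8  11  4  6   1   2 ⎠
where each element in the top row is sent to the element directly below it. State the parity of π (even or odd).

In disjoint-cycle form the cycle lengths are 10, 1.
A cycle is odd iff its length is even; π has 1 even-length cycle, so sgn(π) = (−1)^1 and π is odd.

odd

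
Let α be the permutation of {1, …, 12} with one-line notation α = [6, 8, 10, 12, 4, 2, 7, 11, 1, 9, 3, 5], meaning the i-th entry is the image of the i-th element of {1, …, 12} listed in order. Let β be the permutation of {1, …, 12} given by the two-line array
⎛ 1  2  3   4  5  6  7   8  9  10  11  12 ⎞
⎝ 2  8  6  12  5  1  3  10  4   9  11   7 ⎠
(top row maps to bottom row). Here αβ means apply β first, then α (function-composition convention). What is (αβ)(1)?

8

First apply β: β(1) = 2, then α(2) = 8. Thus (αβ)(1) = 8.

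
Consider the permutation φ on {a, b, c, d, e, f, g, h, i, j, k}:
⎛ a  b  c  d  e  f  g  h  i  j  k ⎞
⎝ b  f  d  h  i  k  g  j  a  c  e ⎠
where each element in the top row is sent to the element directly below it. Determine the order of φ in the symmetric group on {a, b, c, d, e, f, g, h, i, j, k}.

The disjoint-cycle form of φ has cycle lengths 6, 4, 1.
The order is lcm(6, 4) = 12.

12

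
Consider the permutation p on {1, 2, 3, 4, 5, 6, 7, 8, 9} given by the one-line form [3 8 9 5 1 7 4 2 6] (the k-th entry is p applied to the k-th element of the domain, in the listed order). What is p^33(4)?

Tracing 4 → 5 → … returns to 4 after 7 steps, so 4 lies in a 7-cycle (1, 3, 9, 6, 7, 4, 5).
Powers repeat with period 7 on this cycle, and 33 mod 7 = 5, so p^33(4) = p^5(4).
Stepping 5 places around the cycle: 4 → 5 → 1 → 3 → 9 → 6.

6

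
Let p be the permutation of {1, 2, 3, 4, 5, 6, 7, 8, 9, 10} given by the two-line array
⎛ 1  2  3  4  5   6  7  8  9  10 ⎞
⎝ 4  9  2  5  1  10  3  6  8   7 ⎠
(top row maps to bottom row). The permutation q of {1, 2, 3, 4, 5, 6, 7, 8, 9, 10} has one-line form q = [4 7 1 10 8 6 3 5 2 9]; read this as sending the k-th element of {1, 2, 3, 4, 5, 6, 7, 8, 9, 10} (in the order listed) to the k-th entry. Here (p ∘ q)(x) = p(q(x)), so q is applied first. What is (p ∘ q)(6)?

q(6) = 6, then p(6) = 10; composing gives (p ∘ q)(6) = 10.

10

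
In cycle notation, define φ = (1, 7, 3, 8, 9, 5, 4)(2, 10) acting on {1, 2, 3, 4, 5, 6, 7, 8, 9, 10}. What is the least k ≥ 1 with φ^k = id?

14

The disjoint cycles have lengths 7, 2, 1.
The order of φ is the least common multiple of its cycle lengths: lcm(7, 2) = 14.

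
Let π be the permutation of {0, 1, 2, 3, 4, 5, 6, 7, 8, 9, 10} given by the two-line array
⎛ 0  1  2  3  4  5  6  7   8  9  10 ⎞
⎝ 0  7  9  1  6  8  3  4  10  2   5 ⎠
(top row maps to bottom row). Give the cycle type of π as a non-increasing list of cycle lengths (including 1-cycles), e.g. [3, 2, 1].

The disjoint cycles are (0)(1, 7, 4, 6, 3)(2, 9)(5, 8, 10), with lengths 5, 3, 2, 1 in non-increasing order.

[5, 3, 2, 1]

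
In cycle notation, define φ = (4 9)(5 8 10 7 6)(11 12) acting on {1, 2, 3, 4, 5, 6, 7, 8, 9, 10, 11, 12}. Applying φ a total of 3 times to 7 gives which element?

8

7 lies in the 5-cycle (5 8 10 7 6).
Advancing 3 steps from 7: 7 → 6 → 5 → 8.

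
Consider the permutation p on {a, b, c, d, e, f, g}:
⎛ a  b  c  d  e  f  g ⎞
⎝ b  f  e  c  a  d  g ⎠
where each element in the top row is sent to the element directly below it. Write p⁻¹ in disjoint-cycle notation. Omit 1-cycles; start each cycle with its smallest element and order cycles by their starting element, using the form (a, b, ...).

(a, e, c, d, f, b)

The cycle decomposition of p is (a, b, f, d, c, e).
Reversing each cycle (and rotating so the smallest element leads) gives p⁻¹ = (a, e, c, d, f, b).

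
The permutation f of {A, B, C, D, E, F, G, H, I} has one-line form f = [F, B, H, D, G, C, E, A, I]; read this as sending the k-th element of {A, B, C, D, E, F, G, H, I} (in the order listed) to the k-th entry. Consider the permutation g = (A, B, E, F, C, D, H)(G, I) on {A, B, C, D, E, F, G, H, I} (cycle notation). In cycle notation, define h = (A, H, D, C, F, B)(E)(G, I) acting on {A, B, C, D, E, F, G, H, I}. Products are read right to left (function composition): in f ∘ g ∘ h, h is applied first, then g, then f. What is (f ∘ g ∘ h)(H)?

Chase H: h(H) = D; g(D) = H; f(H) = A. Hence (f ∘ g ∘ h)(H) = A.

A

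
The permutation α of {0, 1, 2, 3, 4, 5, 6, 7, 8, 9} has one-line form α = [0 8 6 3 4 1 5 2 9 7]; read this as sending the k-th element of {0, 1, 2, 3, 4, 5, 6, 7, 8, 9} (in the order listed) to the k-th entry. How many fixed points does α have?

3

The fixed points (elements with α(x) = x) are {0, 3, 4}, so there are 3.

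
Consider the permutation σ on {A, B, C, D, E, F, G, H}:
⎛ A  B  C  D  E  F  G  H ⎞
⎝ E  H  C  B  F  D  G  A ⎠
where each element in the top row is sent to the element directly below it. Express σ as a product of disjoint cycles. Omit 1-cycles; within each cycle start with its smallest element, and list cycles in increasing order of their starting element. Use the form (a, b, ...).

(A, E, F, D, B, H)

From A: A → E → F → D → B → H → A, closing the cycle (A, E, F, D, B, H).
Repeating from the next unused element and collecting all non-trivial cycles gives (A, E, F, D, B, H).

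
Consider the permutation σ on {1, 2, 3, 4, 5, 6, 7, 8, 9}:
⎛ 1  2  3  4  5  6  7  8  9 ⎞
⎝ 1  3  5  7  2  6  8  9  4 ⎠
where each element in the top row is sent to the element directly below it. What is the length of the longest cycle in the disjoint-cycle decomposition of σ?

Decomposing into disjoint cycles gives (2, 3, 5)(4, 7, 8, 9); the longest has length 4.

4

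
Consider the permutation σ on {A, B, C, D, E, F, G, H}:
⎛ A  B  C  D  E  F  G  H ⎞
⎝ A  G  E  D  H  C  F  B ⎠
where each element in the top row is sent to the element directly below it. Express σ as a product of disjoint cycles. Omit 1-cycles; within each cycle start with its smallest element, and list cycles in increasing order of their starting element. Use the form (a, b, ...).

Iterating σ from B gives B → G → F → C → E → H → B; that is the 6-cycle (B, G, F, C, E, H).
Continuing from each remaining unvisited element yields (B, G, F, C, E, H).

(B, G, F, C, E, H)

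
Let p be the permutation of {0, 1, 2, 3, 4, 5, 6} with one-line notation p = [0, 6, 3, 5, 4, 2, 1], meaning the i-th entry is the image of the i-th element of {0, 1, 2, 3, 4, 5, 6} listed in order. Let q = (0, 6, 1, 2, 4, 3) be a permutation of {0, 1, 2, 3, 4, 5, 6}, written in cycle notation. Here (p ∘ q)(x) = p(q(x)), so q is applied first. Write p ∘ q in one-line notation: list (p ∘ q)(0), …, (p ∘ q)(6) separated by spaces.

1 3 4 0 5 2 6

Chase each element through q then p: 0 → 6 → 1; 1 → 2 → 3; 2 → 4 → 4; 3 → 0 → 0; 4 → 3 → 5; 5 → 5 → 2; 6 → 1 → 6.
Collecting the images, p ∘ q = [1 3 4 0 5 2 6].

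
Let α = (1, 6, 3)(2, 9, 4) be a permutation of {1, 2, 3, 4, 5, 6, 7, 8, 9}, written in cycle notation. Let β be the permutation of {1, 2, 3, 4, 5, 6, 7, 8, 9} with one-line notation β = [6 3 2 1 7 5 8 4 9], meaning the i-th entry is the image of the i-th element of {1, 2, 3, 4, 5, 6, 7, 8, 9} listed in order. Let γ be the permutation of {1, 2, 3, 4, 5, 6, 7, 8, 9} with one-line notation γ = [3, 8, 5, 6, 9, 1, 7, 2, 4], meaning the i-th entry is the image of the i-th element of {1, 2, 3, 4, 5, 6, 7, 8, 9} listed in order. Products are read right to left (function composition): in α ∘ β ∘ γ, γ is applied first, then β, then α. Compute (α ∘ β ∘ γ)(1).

Apply the permutations in order: γ(1) = 3, then β(3) = 2, then α(2) = 9. So (α ∘ β ∘ γ)(1) = 9.

9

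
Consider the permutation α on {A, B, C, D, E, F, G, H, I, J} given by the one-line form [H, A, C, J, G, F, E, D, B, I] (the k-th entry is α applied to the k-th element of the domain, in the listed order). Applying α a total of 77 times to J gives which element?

D

Tracing J → I → … returns to J after 6 steps, so J lies in a 6-cycle (A, H, D, J, I, B).
Powers repeat with period 6 on this cycle, and 77 mod 6 = 5, so α^77(J) = α^5(J).
Stepping 5 places around the cycle: J → I → B → A → H → D.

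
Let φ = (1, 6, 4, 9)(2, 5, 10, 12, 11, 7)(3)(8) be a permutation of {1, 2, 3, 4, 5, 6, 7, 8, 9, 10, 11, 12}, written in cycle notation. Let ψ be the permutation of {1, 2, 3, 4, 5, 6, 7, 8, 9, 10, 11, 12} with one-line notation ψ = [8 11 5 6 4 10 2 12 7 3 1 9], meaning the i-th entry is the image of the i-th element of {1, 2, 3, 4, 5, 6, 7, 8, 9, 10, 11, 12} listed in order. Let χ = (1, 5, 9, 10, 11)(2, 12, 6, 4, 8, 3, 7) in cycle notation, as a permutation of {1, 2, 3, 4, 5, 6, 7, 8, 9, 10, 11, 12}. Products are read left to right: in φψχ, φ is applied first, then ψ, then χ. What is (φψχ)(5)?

Apply the permutations in order: φ(5) = 10, then ψ(10) = 3, then χ(3) = 7. So (φψχ)(5) = 7.

7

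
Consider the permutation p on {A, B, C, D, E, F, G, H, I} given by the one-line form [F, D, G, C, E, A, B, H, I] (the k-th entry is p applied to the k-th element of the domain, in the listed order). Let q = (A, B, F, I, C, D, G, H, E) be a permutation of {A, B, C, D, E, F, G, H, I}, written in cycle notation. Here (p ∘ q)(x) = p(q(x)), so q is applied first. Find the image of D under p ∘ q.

B

q(D) = G, then p(G) = B; composing gives (p ∘ q)(D) = B.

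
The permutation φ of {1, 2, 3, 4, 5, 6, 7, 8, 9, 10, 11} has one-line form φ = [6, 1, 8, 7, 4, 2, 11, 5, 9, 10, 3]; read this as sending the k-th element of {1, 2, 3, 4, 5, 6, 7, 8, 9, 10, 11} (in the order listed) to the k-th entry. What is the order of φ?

6

The disjoint-cycle form of φ has cycle lengths 6, 3, 1, 1.
The order of φ is the least common multiple of its cycle lengths: lcm(6, 3) = 6.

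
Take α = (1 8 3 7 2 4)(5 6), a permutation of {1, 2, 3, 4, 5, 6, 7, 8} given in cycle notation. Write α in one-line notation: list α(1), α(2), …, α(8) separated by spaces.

8 4 7 1 6 5 2 3

Image by image: 1→8, 2→4, 3→7, 4→1, 5→6, 6→5, 7→2, 8→3.
So the one-line form is 8 4 7 1 6 5 2 3.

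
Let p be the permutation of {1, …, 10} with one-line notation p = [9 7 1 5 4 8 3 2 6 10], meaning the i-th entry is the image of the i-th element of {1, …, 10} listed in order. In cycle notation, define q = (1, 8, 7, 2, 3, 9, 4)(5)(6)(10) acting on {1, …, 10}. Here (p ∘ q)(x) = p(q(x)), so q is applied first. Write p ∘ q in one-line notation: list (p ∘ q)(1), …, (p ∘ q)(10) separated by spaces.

2 1 6 9 4 8 7 3 5 10

Chase each element through q then p: 1 → 8 → 2; 2 → 3 → 1; 3 → 9 → 6; 4 → 1 → 9; 5 → 5 → 4; 6 → 6 → 8; 7 → 2 → 7; 8 → 7 → 3; 9 → 4 → 5; 10 → 10 → 10.
Collecting the images, p ∘ q = [2 1 6 9 4 8 7 3 5 10].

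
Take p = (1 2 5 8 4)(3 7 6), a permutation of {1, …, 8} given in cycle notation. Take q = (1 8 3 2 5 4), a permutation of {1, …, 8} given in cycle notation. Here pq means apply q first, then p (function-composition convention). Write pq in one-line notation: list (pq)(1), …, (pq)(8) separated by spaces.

4 8 5 2 1 3 6 7

For each element, apply q then p: 1 → 8 → 4; 2 → 5 → 8; 3 → 2 → 5; 4 → 1 → 2; 5 → 4 → 1; 6 → 6 → 3; 7 → 7 → 6; 8 → 3 → 7.
Collecting the images, pq = [4 8 5 2 1 3 6 7].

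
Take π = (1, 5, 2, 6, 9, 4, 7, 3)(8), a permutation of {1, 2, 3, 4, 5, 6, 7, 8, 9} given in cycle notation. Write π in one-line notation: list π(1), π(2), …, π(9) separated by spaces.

5 6 1 7 2 9 3 8 4

Each element maps to the next entry in its cycle (wrapping to the front): 1↦5, 2↦6, 3↦1, 4↦7, 5↦2, 6↦9, 7↦3, 8↦8, 9↦4.
So the one-line form is 5 6 1 7 2 9 3 8 4.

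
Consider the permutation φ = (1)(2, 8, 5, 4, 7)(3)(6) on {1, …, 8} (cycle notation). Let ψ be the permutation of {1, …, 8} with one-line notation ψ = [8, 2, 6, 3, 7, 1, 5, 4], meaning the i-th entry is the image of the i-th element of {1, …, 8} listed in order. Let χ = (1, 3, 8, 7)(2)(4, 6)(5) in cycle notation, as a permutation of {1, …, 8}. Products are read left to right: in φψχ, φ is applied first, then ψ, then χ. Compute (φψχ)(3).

4

Chase 3: φ(3) = 3; ψ(3) = 6; χ(6) = 4. Hence (φψχ)(3) = 4.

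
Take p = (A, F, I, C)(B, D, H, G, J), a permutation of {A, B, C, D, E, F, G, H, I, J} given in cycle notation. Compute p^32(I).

I

I lies in the 4-cycle (A, F, I, C).
On a 4-cycle, p^4 is the identity, so p^32 = p^0 there (32 ≡ 0 mod 4).
So p^32(I) = I.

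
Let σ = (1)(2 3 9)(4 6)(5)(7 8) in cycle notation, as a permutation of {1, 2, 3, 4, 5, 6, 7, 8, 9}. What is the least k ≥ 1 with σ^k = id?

The disjoint cycles have lengths 3, 2, 2, 1, 1.
The order is lcm(3, 2, 2) = 6.

6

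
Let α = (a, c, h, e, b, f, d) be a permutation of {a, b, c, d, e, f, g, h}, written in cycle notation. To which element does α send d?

In the cycle (a, c, h, e, b, f, d), d is followed by a, so α(d) = a.

a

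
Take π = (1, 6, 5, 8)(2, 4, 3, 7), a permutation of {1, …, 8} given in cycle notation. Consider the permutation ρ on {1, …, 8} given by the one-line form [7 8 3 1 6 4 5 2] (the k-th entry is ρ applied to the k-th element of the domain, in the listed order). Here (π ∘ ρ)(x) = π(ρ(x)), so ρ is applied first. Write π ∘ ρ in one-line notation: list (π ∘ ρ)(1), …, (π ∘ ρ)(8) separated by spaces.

2 1 7 6 5 3 8 4

(π ∘ ρ)(x) = π(ρ(x)). Computing each image: π(ρ(1)) = π(7) = 2, π(ρ(2)) = π(8) = 1, π(ρ(3)) = π(3) = 7, π(ρ(4)) = π(1) = 6, π(ρ(5)) = π(6) = 5, π(ρ(6)) = π(4) = 3, π(ρ(7)) = π(5) = 8, π(ρ(8)) = π(2) = 4.
Hence π ∘ ρ = [2 1 7 6 5 3 8 4].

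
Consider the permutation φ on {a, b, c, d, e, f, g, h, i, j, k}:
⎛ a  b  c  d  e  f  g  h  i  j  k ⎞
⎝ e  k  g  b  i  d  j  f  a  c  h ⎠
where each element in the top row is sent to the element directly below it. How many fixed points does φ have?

No element satisfies φ(x) = x, so there are 0 fixed points.

0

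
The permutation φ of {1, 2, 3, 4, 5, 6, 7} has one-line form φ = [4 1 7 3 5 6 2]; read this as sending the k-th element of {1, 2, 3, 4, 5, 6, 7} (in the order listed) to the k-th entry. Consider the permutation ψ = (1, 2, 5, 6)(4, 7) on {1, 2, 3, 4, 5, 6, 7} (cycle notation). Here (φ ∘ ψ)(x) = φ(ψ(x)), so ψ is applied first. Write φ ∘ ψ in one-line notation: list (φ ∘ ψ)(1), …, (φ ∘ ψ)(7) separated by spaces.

1 5 7 2 6 4 3

(φ ∘ ψ)(x) = φ(ψ(x)). Computing each image: φ(ψ(1)) = φ(2) = 1, φ(ψ(2)) = φ(5) = 5, φ(ψ(3)) = φ(3) = 7, φ(ψ(4)) = φ(7) = 2, φ(ψ(5)) = φ(6) = 6, φ(ψ(6)) = φ(1) = 4, φ(ψ(7)) = φ(4) = 3.
Hence φ ∘ ψ = [1 5 7 2 6 4 3].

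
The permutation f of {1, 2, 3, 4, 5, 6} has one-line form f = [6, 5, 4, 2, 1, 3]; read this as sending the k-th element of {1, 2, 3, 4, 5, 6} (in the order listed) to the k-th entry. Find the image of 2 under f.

2 is element number 2 of the domain, and entry number 2 of the one-line form is 5, so f(2) = 5.

5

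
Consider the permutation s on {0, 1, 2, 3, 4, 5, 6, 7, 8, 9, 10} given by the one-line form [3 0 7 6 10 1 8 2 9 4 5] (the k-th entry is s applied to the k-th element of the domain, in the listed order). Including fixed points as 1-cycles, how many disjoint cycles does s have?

2

The cycle decomposition is (0 3 6 8 9 4 10 5 1)(2 7), which has 2 cycles (counting 1-cycles).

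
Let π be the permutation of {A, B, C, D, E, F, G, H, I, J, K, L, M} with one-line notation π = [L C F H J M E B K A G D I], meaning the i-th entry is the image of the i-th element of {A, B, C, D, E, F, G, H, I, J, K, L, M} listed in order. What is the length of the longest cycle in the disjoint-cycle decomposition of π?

Decomposing into disjoint cycles gives (A, L, D, H, B, C, F, M, I, K, G, E, J); the longest has length 13.

13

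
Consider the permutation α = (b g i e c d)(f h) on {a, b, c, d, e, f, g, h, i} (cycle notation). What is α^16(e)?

e lies in the 6-cycle (b g i e c d).
On a 6-cycle, α^6 is the identity, so α^16 = α^4 there (16 ≡ 4 mod 6).
Advancing 4 steps from e: e → c → d → b → g.

g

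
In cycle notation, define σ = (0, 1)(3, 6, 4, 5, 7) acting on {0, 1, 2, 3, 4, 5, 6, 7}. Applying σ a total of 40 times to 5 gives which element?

5 lies in the 5-cycle (3, 6, 4, 5, 7).
Powers repeat with period 5 on this cycle, and 40 mod 5 = 0, so σ^40(5) = σ^0(5).
So σ^40(5) = 5.

5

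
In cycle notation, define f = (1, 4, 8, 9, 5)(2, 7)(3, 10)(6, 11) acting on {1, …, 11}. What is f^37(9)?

1

9 lies in the 5-cycle (1, 4, 8, 9, 5).
On a 5-cycle, f^5 is the identity, so f^37 = f^2 there (37 ≡ 2 mod 5).
Advancing 2 steps from 9: 9 → 5 → 1.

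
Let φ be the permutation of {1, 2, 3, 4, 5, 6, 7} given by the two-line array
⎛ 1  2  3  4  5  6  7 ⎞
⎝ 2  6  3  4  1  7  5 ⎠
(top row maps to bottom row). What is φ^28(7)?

2

Tracing 7 → 5 → … returns to 7 after 5 steps, so 7 lies in a 5-cycle (1, 2, 6, 7, 5).
On a 5-cycle, φ^5 is the identity, so φ^28 = φ^3 there (28 ≡ 3 mod 5).
Stepping 3 places around the cycle: 7 → 5 → 1 → 2.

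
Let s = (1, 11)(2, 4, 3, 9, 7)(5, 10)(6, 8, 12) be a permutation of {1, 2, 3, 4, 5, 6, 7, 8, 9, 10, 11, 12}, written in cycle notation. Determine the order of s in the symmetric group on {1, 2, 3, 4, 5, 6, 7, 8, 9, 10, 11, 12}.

30

The disjoint cycles have lengths 5, 3, 2, 2.
The order of s is the least common multiple of its cycle lengths: lcm(5, 3, 2, 2) = 30.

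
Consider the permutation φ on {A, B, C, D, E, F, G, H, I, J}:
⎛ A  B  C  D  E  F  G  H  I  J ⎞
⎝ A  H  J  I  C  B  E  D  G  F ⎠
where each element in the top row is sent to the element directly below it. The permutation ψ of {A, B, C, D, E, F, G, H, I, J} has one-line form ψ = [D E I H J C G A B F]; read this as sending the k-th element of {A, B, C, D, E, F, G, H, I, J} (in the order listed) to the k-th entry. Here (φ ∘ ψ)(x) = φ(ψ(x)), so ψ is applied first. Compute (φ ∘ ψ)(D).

ψ(D) = H, then φ(H) = D; composing gives (φ ∘ ψ)(D) = D.

D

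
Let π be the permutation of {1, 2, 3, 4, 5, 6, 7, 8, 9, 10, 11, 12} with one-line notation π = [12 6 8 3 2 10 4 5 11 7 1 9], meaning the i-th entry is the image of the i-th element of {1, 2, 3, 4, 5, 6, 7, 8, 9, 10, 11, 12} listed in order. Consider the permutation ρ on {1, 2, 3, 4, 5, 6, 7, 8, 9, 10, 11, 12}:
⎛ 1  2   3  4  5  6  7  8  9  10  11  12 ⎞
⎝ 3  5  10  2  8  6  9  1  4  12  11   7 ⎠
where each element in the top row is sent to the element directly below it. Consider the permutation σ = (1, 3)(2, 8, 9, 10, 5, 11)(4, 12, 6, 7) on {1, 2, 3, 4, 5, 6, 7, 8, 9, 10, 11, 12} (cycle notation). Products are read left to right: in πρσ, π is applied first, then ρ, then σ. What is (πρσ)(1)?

4

Chase 1: π(1) = 12; ρ(12) = 7; σ(7) = 4. Hence (πρσ)(1) = 4.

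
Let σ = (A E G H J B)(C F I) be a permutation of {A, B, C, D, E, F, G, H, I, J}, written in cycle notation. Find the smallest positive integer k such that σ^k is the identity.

The cycle type of σ is (6, 3, 1).
The order of σ is the least common multiple of its cycle lengths: lcm(6, 3) = 6.

6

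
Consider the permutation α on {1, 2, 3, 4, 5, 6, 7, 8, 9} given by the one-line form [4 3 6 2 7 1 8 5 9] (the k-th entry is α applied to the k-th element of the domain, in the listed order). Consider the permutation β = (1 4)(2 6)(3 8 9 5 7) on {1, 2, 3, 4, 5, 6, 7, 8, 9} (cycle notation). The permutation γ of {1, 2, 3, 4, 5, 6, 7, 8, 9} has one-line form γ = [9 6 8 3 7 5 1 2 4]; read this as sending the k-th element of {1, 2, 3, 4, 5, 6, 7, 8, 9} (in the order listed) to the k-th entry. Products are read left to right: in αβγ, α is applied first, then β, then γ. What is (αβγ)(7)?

(αβγ)(7) = γ(β(α(7))). α(7) = 8, then β(8) = 9, then γ(9) = 4, so the result is 4.

4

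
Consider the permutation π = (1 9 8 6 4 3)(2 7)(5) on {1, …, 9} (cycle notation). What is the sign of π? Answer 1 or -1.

1

The cycle lengths are 6, 2, 1.
A cycle of length ℓ contributes ℓ−1 transpositions, so π is a product of 5 + 1 = 6 transpositions — even.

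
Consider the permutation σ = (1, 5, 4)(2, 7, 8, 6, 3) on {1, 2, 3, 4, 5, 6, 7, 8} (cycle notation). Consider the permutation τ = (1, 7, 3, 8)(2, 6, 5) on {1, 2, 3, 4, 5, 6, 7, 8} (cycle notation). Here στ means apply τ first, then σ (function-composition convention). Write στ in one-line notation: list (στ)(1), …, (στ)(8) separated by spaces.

8 3 6 1 7 4 2 5

For each element, apply τ then σ: 1 → 7 → 8; 2 → 6 → 3; 3 → 8 → 6; 4 → 4 → 1; 5 → 2 → 7; 6 → 5 → 4; 7 → 3 → 2; 8 → 1 → 5.
Collecting the images, στ = [8 3 6 1 7 4 2 5].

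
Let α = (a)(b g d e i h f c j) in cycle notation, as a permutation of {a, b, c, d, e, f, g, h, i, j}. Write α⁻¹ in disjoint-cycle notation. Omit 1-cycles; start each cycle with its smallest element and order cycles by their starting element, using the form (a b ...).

The inverse reverses each cycle.
Reversing each cycle of α and rotating so the smallest element leads gives (b j c f h i e d g).

(b j c f h i e d g)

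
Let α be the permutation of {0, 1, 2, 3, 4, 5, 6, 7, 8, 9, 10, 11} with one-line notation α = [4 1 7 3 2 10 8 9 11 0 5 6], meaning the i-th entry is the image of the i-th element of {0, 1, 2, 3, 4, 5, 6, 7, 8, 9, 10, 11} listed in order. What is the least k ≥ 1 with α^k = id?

30

Writing α as disjoint cycles, the cycle lengths are 5, 3, 2, 1, 1.
The order is lcm(5, 3, 2) = 30.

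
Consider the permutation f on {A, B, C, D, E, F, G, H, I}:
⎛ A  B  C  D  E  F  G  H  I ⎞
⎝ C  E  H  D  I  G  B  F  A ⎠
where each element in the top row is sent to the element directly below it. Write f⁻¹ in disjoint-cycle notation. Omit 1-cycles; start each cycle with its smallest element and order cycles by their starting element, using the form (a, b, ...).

First write f in disjoint cycles: (A, C, H, F, G, B, E, I).
Reversing each cycle (and rotating so the smallest element leads) gives f⁻¹ = (A, I, E, B, G, F, H, C).

(A, I, E, B, G, F, H, C)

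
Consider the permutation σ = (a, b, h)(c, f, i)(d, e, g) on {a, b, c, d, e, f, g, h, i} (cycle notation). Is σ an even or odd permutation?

The cycle lengths are 3, 3, 3.
A cycle of length ℓ contributes ℓ−1 transpositions, so σ is a product of 2 + 2 + 2 = 6 transpositions — even.

even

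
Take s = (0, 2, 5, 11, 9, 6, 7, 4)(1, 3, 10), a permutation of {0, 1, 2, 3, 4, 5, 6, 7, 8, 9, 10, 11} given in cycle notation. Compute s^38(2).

4

2 lies in the 8-cycle (0, 2, 5, 11, 9, 6, 7, 4).
Since the cycle has length 8, s^38 acts on it the same as s^6 (38 mod 8 = 6).
Stepping 6 places around the cycle: 2 → 5 → 11 → 9 → 6 → 7 → 4.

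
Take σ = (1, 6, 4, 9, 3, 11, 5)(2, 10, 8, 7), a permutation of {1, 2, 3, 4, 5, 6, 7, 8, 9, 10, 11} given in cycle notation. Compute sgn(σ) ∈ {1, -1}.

The cycle lengths are 7, 4.
A cycle of length ℓ contributes ℓ−1 transpositions, so σ is a product of 6 + 3 = 9 transpositions — odd.

-1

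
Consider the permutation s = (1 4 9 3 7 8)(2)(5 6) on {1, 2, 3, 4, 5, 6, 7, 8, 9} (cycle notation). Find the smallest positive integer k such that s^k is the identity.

6

The cycle type of s is (6, 2, 1).
The order is lcm(6, 2) = 6.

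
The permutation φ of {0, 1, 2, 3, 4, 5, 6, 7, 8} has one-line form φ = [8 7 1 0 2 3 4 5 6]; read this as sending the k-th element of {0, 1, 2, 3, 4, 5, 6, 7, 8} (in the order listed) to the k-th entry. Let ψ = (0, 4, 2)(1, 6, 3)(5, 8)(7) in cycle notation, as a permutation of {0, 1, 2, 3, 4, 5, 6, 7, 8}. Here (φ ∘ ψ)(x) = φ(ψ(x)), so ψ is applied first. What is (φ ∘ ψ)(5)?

6

ψ(5) = 8, then φ(8) = 6; composing gives (φ ∘ ψ)(5) = 6.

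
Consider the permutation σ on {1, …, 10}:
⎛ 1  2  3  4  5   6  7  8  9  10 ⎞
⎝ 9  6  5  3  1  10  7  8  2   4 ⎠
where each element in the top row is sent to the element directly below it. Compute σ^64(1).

Tracing 1 → 9 → … returns to 1 after 8 steps, so 1 lies in an 8-cycle (1, 9, 2, 6, 10, 4, 3, 5).
Powers repeat with period 8 on this cycle, and 64 mod 8 = 0, so σ^64(1) = σ^0(1).
So σ^64(1) = 1.

1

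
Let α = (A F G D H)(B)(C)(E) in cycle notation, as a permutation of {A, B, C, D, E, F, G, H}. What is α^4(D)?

G

D lies in the 5-cycle (A F G D H).
Advancing 4 steps from D: D → H → A → F → G.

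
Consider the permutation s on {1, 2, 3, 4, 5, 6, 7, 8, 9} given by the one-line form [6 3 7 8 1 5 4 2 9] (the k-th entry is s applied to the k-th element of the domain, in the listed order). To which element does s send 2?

3

2 is element number 2 of the domain, and entry number 2 of the one-line form is 3, so s(2) = 3.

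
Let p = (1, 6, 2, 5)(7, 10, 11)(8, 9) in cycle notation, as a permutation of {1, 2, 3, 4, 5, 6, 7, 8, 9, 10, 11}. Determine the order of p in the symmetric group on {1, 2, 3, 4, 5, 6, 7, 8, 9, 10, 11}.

12

The cycle type of p is (4, 3, 2, 1, 1).
Since disjoint cycles commute, ord(p) = lcm(4, 3, 2) = 12.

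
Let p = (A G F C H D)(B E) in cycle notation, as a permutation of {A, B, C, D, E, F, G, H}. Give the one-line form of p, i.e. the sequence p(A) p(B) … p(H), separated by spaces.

G E H A B C F D

Reading each image from the cycles: A→G, B→E, C→H, D→A, E→B, F→C, G→F, H→D.
Listing these in domain order gives G E H A B C F D.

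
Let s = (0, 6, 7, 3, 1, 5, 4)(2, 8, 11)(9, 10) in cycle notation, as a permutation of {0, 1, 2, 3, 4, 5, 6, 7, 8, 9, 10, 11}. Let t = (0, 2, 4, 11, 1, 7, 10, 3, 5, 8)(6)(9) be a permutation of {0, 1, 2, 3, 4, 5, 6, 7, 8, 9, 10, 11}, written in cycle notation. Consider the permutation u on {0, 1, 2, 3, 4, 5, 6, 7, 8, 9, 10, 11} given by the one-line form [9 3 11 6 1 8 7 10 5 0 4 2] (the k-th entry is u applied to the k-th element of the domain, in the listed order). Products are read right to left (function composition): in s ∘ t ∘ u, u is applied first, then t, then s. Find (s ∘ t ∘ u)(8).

11

Chase 8: u(8) = 5; t(5) = 8; s(8) = 11. Hence (s ∘ t ∘ u)(8) = 11.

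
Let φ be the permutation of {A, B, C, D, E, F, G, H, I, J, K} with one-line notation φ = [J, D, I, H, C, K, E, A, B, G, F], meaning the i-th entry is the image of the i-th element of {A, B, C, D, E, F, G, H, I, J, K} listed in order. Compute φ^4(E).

Tracing E → C → … returns to E after 9 steps, so E lies in a 9-cycle (A, J, G, E, C, I, B, D, H).
Advancing 4 steps from E: E → C → I → B → D.

D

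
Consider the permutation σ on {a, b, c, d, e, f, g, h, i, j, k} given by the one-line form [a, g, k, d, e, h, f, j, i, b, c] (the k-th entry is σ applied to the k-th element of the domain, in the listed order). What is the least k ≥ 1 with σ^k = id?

Writing σ as disjoint cycles, the cycle lengths are 5, 2, 1, 1, 1, 1.
Since disjoint cycles commute, ord(σ) = lcm(5, 2) = 10.

10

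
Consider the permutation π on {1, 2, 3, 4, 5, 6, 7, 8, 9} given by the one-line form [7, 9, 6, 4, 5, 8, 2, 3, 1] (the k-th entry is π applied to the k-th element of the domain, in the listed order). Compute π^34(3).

Tracing 3 → 6 → … returns to 3 after 3 steps, so 3 lies in a 3-cycle (3, 6, 8).
Since the cycle has length 3, π^34 acts on it the same as π^1 (34 mod 3 = 1).
Stepping 1 place around the cycle: 3 → 6.

6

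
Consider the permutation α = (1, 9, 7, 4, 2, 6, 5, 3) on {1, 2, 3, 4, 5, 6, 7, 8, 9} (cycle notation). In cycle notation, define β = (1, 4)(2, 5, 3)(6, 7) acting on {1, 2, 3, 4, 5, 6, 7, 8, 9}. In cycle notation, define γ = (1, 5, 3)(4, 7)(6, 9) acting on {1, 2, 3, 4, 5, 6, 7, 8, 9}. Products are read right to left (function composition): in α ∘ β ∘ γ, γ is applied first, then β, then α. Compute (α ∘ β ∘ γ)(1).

1

Apply the permutations in order: γ(1) = 5, then β(5) = 3, then α(3) = 1. So (α ∘ β ∘ γ)(1) = 1.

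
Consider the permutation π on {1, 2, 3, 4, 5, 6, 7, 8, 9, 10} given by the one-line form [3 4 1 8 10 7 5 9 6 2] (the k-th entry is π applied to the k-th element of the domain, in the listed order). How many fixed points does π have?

0

No element satisfies π(x) = x, so there are 0 fixed points.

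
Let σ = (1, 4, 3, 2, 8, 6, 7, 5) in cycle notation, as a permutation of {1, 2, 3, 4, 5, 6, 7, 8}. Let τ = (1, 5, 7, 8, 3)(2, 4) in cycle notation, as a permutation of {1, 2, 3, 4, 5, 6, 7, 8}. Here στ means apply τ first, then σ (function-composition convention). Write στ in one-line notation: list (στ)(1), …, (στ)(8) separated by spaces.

(στ)(x) = σ(τ(x)). Computing each image: σ(τ(1)) = σ(5) = 1, σ(τ(2)) = σ(4) = 3, σ(τ(3)) = σ(1) = 4, σ(τ(4)) = σ(2) = 8, σ(τ(5)) = σ(7) = 5, σ(τ(6)) = σ(6) = 7, σ(τ(7)) = σ(8) = 6, σ(τ(8)) = σ(3) = 2.
Hence στ = [1 3 4 8 5 7 6 2].

1 3 4 8 5 7 6 2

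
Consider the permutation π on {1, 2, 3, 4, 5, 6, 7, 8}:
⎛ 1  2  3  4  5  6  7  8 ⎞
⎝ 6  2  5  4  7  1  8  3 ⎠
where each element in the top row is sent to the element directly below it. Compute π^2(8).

5

Tracing 8 → 3 → … returns to 8 after 4 steps, so 8 lies in a 4-cycle (3, 5, 7, 8).
Advancing 2 steps from 8: 8 → 3 → 5.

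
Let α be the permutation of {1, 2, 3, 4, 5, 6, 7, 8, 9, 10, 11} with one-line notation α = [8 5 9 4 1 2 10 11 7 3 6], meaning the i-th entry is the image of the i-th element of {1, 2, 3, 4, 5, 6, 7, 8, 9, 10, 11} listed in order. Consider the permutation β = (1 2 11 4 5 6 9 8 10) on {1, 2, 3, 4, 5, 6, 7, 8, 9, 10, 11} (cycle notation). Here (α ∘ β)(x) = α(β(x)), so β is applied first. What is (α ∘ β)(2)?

6

β(2) = 11, then α(11) = 6; composing gives (α ∘ β)(2) = 6.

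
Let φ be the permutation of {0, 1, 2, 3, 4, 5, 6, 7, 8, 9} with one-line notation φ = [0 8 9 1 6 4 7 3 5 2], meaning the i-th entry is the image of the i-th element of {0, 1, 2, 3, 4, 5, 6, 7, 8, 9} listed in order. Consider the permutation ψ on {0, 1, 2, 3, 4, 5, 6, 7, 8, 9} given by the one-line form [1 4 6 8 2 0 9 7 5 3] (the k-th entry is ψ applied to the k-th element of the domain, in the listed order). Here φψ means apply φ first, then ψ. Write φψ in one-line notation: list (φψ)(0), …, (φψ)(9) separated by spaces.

1 5 3 4 9 2 7 8 0 6

For each element, apply φ then ψ: 0 → 0 → 1; 1 → 8 → 5; 2 → 9 → 3; 3 → 1 → 4; 4 → 6 → 9; 5 → 4 → 2; 6 → 7 → 7; 7 → 3 → 8; 8 → 5 → 0; 9 → 2 → 6.
Collecting the images, φψ = [1 5 3 4 9 2 7 8 0 6].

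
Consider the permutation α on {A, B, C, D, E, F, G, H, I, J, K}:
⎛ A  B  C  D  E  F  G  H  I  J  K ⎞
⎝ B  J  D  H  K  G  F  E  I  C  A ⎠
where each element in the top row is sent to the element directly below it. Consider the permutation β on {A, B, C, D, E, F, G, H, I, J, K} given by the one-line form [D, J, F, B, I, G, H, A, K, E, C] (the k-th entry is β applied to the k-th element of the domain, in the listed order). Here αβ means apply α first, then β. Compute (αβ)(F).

First apply α: α(F) = G, then β(G) = H. Thus (αβ)(F) = H.

H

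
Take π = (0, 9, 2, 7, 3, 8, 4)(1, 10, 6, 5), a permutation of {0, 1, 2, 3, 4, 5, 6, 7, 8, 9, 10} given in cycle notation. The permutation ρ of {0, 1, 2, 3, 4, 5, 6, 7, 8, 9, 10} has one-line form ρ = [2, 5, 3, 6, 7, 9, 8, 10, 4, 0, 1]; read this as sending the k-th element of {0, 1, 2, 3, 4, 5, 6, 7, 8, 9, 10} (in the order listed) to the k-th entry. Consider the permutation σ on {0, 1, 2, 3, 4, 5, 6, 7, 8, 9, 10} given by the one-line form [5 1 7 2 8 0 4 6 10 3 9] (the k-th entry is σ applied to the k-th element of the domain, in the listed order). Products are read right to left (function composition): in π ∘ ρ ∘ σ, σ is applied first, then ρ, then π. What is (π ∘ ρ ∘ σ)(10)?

9

Chase 10: σ(10) = 9; ρ(9) = 0; π(0) = 9. Hence (π ∘ ρ ∘ σ)(10) = 9.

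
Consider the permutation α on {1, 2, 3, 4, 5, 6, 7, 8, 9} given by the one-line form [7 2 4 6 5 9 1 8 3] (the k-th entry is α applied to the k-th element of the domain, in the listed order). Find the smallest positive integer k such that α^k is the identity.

4

Writing α as disjoint cycles, the cycle lengths are 4, 2, 1, 1, 1.
The order of α is the least common multiple of its cycle lengths: lcm(4, 2) = 4.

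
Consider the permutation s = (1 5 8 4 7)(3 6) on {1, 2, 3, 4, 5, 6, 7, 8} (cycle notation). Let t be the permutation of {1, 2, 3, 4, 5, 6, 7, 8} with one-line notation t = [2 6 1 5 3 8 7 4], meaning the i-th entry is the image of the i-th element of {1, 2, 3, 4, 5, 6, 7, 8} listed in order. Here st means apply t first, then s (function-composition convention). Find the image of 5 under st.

(st)(5) = s(t(5)). t(5) = 3, then s(3) = 6. So (st)(5) = 6.

6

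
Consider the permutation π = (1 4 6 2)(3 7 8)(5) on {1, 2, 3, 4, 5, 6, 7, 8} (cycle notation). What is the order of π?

12

The disjoint cycles have lengths 4, 3, 1.
The order of π is the least common multiple of its cycle lengths: lcm(4, 3) = 12.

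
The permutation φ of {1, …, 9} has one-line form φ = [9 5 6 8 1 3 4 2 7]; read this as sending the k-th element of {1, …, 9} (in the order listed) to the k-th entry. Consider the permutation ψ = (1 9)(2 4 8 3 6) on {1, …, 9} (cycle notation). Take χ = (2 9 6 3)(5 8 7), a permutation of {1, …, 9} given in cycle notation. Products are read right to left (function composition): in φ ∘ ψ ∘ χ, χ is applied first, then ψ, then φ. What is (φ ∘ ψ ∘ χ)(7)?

(φ ∘ ψ ∘ χ)(7) = φ(ψ(χ(7))). χ(7) = 5, then ψ(5) = 5, then φ(5) = 1, so the result is 1.

1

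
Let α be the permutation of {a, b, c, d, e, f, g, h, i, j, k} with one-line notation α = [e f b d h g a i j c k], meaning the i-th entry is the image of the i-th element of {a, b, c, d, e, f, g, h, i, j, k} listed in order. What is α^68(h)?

f

Tracing h → i → … returns to h after 9 steps, so h lies in a 9-cycle (a, e, h, i, j, c, b, f, g).
On a 9-cycle, α^9 is the identity, so α^68 = α^5 there (68 ≡ 5 mod 9).
Stepping 5 places around the cycle: h → i → j → c → b → f.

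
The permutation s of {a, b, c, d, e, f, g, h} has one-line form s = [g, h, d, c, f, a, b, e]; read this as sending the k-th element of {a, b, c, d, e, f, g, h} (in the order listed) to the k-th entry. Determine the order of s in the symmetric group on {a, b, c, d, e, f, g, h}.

6

Writing s as disjoint cycles, the cycle lengths are 6, 2.
The order is lcm(6, 2) = 6.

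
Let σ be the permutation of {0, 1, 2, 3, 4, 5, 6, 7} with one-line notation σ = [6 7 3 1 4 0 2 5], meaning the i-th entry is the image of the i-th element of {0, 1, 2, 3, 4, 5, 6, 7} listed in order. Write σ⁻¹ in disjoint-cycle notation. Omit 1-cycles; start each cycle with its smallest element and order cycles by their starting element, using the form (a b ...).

First write σ in disjoint cycles: (0 6 2 3 1 7 5).
Reversing each cycle (and rotating so the smallest element leads) gives σ⁻¹ = (0 5 7 1 3 2 6).

(0 5 7 1 3 2 6)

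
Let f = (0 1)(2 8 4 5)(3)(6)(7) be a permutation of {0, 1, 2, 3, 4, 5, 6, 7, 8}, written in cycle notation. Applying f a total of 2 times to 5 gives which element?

5 lies in the 4-cycle (2 8 4 5).
Stepping 2 places around the cycle: 5 → 2 → 8.

8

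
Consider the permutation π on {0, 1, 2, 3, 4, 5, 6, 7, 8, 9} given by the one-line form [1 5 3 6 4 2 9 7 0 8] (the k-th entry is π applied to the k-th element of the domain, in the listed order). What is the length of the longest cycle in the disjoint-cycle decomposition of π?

8

Decomposing into disjoint cycles gives (0, 1, 5, 2, 3, 6, 9, 8); the longest has length 8.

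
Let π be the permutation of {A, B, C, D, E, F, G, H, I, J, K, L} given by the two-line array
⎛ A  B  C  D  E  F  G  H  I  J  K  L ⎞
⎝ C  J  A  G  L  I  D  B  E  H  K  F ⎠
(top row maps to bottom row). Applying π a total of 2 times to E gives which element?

F

Tracing E → L → … returns to E after 4 steps, so E lies in a 4-cycle (E L F I).
Advancing 2 steps from E: E → L → F.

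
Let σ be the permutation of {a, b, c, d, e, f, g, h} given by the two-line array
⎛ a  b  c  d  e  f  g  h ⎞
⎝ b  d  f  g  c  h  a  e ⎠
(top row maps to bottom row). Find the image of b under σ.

The entry below b in the array is d, so σ(b) = d.

d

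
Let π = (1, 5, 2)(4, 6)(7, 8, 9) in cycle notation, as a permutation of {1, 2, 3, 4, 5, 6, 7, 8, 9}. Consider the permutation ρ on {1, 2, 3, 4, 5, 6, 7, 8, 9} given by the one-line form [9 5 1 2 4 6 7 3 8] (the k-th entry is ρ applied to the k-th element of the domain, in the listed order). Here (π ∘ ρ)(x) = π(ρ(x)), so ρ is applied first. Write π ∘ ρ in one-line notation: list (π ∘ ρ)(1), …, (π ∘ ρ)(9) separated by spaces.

7 2 5 1 6 4 8 3 9

(π ∘ ρ)(x) = π(ρ(x)). Computing each image: π(ρ(1)) = π(9) = 7, π(ρ(2)) = π(5) = 2, π(ρ(3)) = π(1) = 5, π(ρ(4)) = π(2) = 1, π(ρ(5)) = π(4) = 6, π(ρ(6)) = π(6) = 4, π(ρ(7)) = π(7) = 8, π(ρ(8)) = π(3) = 3, π(ρ(9)) = π(8) = 9.
Hence π ∘ ρ = [7 2 5 1 6 4 8 3 9].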